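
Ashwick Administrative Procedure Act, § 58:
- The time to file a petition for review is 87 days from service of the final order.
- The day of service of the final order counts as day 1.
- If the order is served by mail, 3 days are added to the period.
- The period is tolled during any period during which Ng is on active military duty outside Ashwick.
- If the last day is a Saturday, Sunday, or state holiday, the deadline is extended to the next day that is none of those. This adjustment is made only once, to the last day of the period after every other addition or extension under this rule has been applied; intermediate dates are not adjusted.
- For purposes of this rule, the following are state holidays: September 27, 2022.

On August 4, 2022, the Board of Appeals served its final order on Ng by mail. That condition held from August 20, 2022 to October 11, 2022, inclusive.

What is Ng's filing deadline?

December 26, 2022

Counting August 4, 2022 as day 1, day 87 is October 29, 2022.
Service was by mail, adding 3 days: October 29, 2022 + 3 days = November 1, 2022.
From August 20, 2022 through October 11, 2022 inclusive is 53 days; tolling adds 53 days: November 1, 2022 + 53 days = December 24, 2022.
December 24, 2022 is Saturday; December 25, 2022 is Sunday. The next qualifying day is December 26, 2022.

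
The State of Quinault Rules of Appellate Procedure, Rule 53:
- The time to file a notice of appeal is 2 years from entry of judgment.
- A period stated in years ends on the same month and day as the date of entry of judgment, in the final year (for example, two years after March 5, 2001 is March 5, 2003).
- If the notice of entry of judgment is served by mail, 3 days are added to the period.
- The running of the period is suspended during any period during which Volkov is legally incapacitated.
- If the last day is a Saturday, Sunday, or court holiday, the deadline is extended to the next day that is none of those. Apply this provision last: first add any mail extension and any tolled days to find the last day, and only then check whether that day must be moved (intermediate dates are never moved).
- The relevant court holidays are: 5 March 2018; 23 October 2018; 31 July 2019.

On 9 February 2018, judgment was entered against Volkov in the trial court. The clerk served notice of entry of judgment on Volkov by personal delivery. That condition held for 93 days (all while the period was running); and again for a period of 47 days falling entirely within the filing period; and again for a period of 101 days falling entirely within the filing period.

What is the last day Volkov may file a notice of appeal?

2 years after 9 February 2018 is February 9, 2020.
Service was not by mail, so no mail extension applies.
Tolling adds 93 days: February 9, 2020 + 93 days = May 12, 2020.
Tolling adds 47 days: May 12, 2020 + 47 days = June 28, 2020.
Tolling adds 101 days: June 28, 2020 + 101 days = October 7, 2020.
October 7, 2020 is a Wednesday and not a court holiday, so no extension applies.

October 7, 2020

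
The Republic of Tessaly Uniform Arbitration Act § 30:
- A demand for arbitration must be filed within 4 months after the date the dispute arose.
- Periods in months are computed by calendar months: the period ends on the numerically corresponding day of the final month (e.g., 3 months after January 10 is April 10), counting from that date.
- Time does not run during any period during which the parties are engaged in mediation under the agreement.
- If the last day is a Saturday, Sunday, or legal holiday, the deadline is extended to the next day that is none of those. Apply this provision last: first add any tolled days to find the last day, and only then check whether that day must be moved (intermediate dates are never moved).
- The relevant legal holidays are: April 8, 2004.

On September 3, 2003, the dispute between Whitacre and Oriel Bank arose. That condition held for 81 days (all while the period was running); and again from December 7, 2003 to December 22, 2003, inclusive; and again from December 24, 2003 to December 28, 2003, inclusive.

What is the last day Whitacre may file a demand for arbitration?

4 months after September 3, 2003 is January 3, 2004.
Tolling adds 81 days: January 3, 2004 + 81 days = March 24, 2004.
From December 7, 2003 through December 22, 2003 inclusive is 16 days; tolling adds 16 days: March 24, 2004 + 16 days = April 9, 2004.
From December 24, 2003 through December 28, 2003 inclusive is 5 days; tolling adds 5 days: April 9, 2004 + 5 days = April 14, 2004.
April 14, 2004 is a Wednesday and not a legal holiday, so no extension applies.

April 14, 2004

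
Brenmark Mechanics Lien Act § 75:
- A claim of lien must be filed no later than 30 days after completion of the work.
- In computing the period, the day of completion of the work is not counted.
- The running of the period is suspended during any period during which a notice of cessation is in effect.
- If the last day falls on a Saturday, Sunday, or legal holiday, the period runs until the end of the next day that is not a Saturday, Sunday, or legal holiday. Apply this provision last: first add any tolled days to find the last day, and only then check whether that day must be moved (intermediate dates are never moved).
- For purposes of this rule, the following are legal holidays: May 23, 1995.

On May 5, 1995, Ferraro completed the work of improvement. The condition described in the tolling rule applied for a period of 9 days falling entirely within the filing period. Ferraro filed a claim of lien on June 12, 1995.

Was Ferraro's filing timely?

30 days after May 5, 1995 is June 4, 1995.
Tolling adds 9 days: June 4, 1995 + 9 days = June 13, 1995.
June 13, 1995 is a Tuesday and not a legal holiday, so no extension applies.
The deadline is June 13, 1995; the filing on June 12, 1995 is on or before that date.

Yes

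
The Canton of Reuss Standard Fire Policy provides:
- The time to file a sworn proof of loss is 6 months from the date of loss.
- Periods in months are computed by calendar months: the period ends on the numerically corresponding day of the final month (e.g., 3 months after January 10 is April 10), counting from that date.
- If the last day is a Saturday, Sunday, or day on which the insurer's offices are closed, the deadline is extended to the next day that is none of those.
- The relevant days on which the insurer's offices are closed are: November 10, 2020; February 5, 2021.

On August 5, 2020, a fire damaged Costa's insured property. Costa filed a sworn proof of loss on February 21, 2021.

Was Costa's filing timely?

No

6 months after August 5, 2020 is February 5, 2021.
February 5, 2021 is a listed holiday; February 6, 2021 is Saturday; February 7, 2021 is Sunday. The next qualifying day is February 8, 2021.
The deadline is February 8, 2021; the filing on February 21, 2021 is after that date.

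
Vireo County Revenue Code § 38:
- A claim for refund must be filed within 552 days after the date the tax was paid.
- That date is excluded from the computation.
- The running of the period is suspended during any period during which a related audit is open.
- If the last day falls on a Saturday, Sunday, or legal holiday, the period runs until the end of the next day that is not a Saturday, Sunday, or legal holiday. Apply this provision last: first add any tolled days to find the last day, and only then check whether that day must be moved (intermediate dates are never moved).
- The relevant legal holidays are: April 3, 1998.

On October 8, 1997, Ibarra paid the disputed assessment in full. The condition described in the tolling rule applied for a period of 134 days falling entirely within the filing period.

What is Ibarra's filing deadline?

552 days after October 8, 1997 is April 13, 1999.
Tolling adds 134 days: April 13, 1999 + 134 days = August 25, 1999.
August 25, 1999 is a Wednesday and not a legal holiday, so no extension applies.

August 25, 1999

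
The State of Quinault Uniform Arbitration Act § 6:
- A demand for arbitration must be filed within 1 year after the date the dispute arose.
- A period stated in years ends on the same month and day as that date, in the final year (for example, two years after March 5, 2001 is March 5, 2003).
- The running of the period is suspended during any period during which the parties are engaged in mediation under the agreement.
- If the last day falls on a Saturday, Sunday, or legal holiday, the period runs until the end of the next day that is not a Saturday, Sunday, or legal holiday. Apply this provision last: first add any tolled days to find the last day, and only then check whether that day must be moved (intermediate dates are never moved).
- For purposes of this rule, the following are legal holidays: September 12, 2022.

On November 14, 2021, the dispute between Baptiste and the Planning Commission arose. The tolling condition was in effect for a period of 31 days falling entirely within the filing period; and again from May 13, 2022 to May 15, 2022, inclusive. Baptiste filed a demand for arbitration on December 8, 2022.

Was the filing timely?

Yes

1 year after November 14, 2021 is November 14, 2022.
Tolling adds 31 days: November 14, 2022 + 31 days = December 15, 2022.
From May 13, 2022 through May 15, 2022 inclusive is 3 days; tolling adds 3 days: December 15, 2022 + 3 days = December 18, 2022.
December 18, 2022 is Sunday. The next qualifying day is December 19, 2022.
The deadline is December 19, 2022; the filing on December 8, 2022 is on or before that date.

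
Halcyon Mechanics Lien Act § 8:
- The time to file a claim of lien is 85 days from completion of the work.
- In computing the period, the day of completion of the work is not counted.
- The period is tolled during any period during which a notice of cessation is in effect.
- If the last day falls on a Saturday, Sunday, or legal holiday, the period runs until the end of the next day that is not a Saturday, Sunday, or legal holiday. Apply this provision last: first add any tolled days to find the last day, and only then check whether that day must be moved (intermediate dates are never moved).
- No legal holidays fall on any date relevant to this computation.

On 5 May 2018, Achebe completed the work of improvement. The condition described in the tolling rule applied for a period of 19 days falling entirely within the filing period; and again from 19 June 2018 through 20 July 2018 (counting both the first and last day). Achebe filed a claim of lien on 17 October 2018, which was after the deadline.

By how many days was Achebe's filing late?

29 days

85 days after 5 May 2018 is July 29, 2018.
Tolling adds 19 days: July 29, 2018 + 19 days = August 17, 2018.
From June 19, 2018 through July 20, 2018 inclusive is 32 days; tolling adds 32 days: August 17, 2018 + 32 days = September 18, 2018.
September 18, 2018 is a Tuesday and not a legal holiday, so no extension applies.
The deadline is September 18, 2018; from September 18, 2018 to October 17, 2018 is 29 days.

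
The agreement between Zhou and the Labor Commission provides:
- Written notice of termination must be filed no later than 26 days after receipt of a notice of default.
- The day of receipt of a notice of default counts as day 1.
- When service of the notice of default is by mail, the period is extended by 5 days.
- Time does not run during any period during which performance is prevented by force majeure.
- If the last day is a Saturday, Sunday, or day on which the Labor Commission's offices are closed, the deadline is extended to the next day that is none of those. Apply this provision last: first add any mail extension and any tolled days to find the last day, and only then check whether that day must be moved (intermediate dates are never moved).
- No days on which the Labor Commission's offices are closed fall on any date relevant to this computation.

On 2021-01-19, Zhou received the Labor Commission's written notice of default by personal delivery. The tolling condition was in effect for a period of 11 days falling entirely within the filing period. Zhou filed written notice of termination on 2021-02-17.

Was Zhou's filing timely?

Yes

Counting 2021-01-19 as day 1, day 26 is February 13, 2021.
Service was not by mail, so no mail extension applies.
Tolling adds 11 days: February 13, 2021 + 11 days = February 24, 2021.
February 24, 2021 is a Wednesday and not a day on which the Labor Commission's offices are closed, so no extension applies.
The deadline is February 24, 2021; the filing on February 17, 2021 is on or before that date.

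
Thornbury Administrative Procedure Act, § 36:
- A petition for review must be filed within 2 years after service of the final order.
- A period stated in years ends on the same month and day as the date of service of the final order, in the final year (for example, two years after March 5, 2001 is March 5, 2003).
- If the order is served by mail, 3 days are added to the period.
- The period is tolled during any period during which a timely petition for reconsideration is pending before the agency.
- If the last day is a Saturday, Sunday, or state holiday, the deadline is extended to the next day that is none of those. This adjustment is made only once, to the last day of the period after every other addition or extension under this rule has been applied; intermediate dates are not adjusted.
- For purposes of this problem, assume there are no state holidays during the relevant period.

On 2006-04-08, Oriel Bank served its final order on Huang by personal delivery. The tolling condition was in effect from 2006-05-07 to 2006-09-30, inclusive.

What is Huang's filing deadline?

September 2, 2008

2 years after 2006-04-08 is April 8, 2008.
Service was not by mail, so no mail extension applies.
From May 7, 2006 through September 30, 2006 inclusive is 147 days; tolling adds 147 days: April 8, 2008 + 147 days = September 2, 2008.
September 2, 2008 is a Tuesday and not a state holiday, so no extension applies.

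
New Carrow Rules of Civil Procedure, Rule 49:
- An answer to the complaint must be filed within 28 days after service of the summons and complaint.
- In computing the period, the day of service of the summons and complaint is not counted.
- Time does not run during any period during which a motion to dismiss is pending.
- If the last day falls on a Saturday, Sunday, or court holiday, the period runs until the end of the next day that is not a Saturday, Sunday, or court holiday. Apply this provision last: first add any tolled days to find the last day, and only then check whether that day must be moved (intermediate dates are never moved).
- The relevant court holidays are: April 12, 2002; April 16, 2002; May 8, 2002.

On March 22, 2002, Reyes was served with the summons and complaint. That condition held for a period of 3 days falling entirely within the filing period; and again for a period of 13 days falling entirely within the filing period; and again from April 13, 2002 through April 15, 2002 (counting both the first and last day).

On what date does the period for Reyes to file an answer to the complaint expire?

28 days after March 22, 2002 is April 19, 2002.
Tolling adds 3 days: April 19, 2002 + 3 days = April 22, 2002.
Tolling adds 13 days: April 22, 2002 + 13 days = May 5, 2002.
From April 13, 2002 through April 15, 2002 inclusive is 3 days; tolling adds 3 days: May 5, 2002 + 3 days = May 8, 2002.
May 8, 2002 is a listed holiday. The next qualifying day is May 9, 2002.

May 9, 2002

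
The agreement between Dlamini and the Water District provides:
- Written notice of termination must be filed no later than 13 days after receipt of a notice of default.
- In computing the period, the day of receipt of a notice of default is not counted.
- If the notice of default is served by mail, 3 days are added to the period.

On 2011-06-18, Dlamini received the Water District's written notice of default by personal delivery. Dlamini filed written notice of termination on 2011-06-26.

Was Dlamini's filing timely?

13 days after 2011-06-18 is July 1, 2011.
Service was not by mail, so no mail extension applies.
The deadline is July 1, 2011; the filing on June 26, 2011 is on or before that date.

Yes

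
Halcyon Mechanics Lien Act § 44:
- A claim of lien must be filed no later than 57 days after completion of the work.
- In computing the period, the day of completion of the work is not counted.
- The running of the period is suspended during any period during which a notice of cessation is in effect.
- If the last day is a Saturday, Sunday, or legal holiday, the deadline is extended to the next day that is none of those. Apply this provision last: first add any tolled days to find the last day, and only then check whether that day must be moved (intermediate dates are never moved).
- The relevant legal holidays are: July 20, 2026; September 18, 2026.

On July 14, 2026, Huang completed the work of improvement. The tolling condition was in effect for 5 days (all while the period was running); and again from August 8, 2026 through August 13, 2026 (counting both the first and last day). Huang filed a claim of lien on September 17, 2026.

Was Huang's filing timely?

57 days after July 14, 2026 is September 9, 2026.
Tolling adds 5 days: September 9, 2026 + 5 days = September 14, 2026.
From August 8, 2026 through August 13, 2026 inclusive is 6 days; tolling adds 6 days: September 14, 2026 + 6 days = September 20, 2026.
September 20, 2026 is Sunday. The next qualifying day is September 21, 2026.
The deadline is September 21, 2026; the filing on September 17, 2026 is on or before that date.

Yes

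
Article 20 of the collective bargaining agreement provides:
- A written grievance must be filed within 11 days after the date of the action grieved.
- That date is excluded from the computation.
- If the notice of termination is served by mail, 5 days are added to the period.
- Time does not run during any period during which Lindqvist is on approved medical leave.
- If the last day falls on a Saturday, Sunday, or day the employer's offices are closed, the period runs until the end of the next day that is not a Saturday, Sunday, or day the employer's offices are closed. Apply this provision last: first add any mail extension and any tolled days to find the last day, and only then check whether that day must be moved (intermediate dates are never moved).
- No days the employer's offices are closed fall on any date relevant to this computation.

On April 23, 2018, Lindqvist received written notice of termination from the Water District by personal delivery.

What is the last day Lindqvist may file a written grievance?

11 days after April 23, 2018 is May 4, 2018.
Service was not by mail, so no mail extension applies.
May 4, 2018 is a Friday and not a day the employer's offices are closed, so no extension applies.

May 4, 2018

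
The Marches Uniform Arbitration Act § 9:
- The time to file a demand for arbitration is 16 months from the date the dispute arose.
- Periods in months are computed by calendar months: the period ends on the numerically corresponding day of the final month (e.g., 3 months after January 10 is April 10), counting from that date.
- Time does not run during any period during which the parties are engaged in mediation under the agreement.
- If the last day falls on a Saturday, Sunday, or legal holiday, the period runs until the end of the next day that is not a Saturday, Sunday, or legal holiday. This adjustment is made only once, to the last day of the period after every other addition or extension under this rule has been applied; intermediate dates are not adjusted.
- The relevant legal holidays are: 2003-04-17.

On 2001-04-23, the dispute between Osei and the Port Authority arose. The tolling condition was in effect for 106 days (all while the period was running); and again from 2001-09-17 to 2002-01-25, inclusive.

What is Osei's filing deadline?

April 18, 2003

16 months after 2001-04-23 is August 23, 2002.
Tolling adds 106 days: August 23, 2002 + 106 days = December 7, 2002.
From September 17, 2001 through January 25, 2002 inclusive is 131 days; tolling adds 131 days: December 7, 2002 + 131 days = April 17, 2003.
April 17, 2003 is a listed holiday. The next qualifying day is April 18, 2003.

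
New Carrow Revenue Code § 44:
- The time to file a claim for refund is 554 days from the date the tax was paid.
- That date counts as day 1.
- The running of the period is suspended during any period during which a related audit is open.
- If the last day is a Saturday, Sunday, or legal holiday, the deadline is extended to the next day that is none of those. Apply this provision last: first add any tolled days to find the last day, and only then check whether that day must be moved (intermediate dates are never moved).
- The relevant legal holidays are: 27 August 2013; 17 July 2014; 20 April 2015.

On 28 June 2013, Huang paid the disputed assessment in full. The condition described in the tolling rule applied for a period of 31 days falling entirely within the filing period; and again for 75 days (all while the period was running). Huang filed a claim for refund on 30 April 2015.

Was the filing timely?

No

Counting 28 June 2013 as day 1, day 554 is January 2, 2015.
Tolling adds 31 days: January 2, 2015 + 31 days = February 2, 2015.
Tolling adds 75 days: February 2, 2015 + 75 days = April 18, 2015.
April 18, 2015 is Saturday; April 19, 2015 is Sunday; April 20, 2015 is a listed holiday. The next qualifying day is April 21, 2015.
The deadline is April 21, 2015; the filing on April 30, 2015 is after that date.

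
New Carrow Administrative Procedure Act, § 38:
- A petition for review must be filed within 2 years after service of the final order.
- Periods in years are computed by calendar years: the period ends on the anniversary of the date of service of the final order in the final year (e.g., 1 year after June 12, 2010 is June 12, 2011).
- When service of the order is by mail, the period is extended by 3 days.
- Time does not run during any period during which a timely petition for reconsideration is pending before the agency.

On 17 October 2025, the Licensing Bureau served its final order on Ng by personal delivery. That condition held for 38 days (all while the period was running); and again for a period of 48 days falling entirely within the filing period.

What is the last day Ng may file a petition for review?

2 years after 17 October 2025 is October 17, 2027.
Service was not by mail, so no mail extension applies.
Tolling adds 38 days: October 17, 2027 + 38 days = November 24, 2027.
Tolling adds 48 days: November 24, 2027 + 48 days = January 11, 2028.

January 11, 2028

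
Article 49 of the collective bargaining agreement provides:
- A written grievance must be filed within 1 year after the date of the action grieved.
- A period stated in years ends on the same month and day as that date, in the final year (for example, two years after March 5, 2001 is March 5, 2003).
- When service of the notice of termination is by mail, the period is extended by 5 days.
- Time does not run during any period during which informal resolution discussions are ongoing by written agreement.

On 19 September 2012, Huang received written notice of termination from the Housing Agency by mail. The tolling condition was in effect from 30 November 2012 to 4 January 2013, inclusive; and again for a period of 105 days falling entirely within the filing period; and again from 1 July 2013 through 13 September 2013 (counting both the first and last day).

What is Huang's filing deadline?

1 year after 19 September 2012 is September 19, 2013.
Service was by mail, adding 5 days: September 19, 2013 + 5 days = September 24, 2013.
From November 30, 2012 through January 4, 2013 inclusive is 36 days; tolling adds 36 days: September 24, 2013 + 36 days = October 30, 2013.
Tolling adds 105 days: October 30, 2013 + 105 days = February 12, 2014.
From July 1, 2013 through September 13, 2013 inclusive is 75 days; tolling adds 75 days: February 12, 2014 + 75 days = April 28, 2014.

April 28, 2014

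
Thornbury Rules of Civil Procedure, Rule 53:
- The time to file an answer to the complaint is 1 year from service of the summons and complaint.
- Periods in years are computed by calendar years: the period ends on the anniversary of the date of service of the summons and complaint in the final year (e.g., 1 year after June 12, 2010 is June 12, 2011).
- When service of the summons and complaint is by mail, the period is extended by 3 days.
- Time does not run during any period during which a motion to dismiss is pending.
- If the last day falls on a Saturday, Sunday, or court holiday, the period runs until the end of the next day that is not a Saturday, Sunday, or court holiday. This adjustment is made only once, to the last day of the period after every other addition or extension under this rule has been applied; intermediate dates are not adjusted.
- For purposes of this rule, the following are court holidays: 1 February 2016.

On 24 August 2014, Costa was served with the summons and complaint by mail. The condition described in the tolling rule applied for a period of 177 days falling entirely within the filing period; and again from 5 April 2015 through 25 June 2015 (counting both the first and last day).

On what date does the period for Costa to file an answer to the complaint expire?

1 year after 24 August 2014 is August 24, 2015.
Service was by mail, adding 3 days: August 24, 2015 + 3 days = August 27, 2015.
Tolling adds 177 days: August 27, 2015 + 177 days = February 20, 2016.
From April 5, 2015 through June 25, 2015 inclusive is 82 days; tolling adds 82 days: February 20, 2016 + 82 days = May 12, 2016.
May 12, 2016 is a Thursday and not a court holiday, so no extension applies.

May 12, 2016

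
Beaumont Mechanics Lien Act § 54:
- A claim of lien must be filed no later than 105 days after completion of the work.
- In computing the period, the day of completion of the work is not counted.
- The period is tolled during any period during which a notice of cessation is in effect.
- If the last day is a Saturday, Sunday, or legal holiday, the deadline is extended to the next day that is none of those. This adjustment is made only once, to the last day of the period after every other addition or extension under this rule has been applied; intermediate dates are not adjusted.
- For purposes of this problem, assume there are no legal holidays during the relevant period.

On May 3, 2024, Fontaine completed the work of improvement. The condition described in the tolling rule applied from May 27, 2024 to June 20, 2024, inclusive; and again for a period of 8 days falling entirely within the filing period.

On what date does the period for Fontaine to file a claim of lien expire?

105 days after May 3, 2024 is August 16, 2024.
From May 27, 2024 through June 20, 2024 inclusive is 25 days; tolling adds 25 days: August 16, 2024 + 25 days = September 10, 2024.
Tolling adds 8 days: September 10, 2024 + 8 days = September 18, 2024.
September 18, 2024 is a Wednesday and not a legal holiday, so no extension applies.

September 18, 2024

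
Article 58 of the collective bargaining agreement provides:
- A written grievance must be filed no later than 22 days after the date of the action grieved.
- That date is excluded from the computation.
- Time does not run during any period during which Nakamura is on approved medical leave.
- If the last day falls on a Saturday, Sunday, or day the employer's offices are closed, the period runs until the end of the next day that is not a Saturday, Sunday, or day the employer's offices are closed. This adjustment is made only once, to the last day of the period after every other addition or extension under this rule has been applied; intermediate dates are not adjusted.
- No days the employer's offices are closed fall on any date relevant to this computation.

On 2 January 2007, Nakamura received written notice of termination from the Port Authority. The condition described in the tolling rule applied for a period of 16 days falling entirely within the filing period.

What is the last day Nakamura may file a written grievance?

February 9, 2007

22 days after 2 January 2007 is January 24, 2007.
Tolling adds 16 days: January 24, 2007 + 16 days = February 9, 2007.
February 9, 2007 is a Friday and not a day the employer's offices are closed, so no extension applies.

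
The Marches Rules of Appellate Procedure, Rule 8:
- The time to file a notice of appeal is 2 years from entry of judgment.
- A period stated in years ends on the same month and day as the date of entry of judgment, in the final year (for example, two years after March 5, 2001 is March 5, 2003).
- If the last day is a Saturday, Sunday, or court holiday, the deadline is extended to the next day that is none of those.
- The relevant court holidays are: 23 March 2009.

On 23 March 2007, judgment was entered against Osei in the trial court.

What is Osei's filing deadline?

March 24, 2009

2 years after 23 March 2007 is March 23, 2009.
March 23, 2009 is a listed holiday. The next qualifying day is March 24, 2009.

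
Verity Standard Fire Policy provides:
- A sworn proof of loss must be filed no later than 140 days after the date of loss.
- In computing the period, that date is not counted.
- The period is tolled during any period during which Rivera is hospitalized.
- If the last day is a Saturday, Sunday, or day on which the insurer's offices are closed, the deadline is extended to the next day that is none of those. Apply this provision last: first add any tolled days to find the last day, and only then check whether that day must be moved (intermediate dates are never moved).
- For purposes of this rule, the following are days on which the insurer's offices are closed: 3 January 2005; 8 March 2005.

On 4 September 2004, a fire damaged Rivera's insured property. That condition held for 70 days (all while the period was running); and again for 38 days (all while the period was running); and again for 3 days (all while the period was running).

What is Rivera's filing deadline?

140 days after 4 September 2004 is January 22, 2005.
Tolling adds 70 days: January 22, 2005 + 70 days = April 2, 2005.
Tolling adds 38 days: April 2, 2005 + 38 days = May 10, 2005.
Tolling adds 3 days: May 10, 2005 + 3 days = May 13, 2005.
May 13, 2005 is a Friday and not a day on which the insurer's offices are closed, so no extension applies.

May 13, 2005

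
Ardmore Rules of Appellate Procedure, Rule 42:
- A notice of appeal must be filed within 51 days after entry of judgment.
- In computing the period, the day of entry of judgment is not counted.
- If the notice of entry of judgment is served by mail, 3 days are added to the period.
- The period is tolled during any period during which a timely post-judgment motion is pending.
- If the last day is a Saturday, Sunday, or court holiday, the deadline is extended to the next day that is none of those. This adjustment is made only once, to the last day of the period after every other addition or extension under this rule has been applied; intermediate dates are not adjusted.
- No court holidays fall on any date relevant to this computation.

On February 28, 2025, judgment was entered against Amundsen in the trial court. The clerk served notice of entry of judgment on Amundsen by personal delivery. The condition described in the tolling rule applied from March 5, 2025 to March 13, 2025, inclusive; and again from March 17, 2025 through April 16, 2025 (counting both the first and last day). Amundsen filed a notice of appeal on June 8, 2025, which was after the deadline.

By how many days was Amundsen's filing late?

9 days

51 days after February 28, 2025 is April 20, 2025.
Service was not by mail, so no mail extension applies.
From March 5, 2025 through March 13, 2025 inclusive is 9 days; tolling adds 9 days: April 20, 2025 + 9 days = April 29, 2025.
From March 17, 2025 through April 16, 2025 inclusive is 31 days; tolling adds 31 days: April 29, 2025 + 31 days = May 30, 2025.
May 30, 2025 is a Friday and not a court holiday, so no extension applies.
The deadline is May 30, 2025; from May 30, 2025 to June 8, 2025 is 9 days.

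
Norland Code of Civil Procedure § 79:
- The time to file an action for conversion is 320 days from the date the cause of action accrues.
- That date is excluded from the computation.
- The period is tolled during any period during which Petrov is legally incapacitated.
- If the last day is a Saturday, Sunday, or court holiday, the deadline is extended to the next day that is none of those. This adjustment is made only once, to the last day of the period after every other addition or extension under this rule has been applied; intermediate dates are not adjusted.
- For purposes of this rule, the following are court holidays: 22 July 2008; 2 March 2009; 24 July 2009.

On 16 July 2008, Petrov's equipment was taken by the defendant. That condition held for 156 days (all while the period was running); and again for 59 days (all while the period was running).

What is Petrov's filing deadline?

320 days after 16 July 2008 is June 1, 2009.
Tolling adds 156 days: June 1, 2009 + 156 days = November 4, 2009.
Tolling adds 59 days: November 4, 2009 + 59 days = January 2, 2010.
January 2, 2010 is Saturday; January 3, 2010 is Sunday. The next qualifying day is January 4, 2010.

January 4, 2010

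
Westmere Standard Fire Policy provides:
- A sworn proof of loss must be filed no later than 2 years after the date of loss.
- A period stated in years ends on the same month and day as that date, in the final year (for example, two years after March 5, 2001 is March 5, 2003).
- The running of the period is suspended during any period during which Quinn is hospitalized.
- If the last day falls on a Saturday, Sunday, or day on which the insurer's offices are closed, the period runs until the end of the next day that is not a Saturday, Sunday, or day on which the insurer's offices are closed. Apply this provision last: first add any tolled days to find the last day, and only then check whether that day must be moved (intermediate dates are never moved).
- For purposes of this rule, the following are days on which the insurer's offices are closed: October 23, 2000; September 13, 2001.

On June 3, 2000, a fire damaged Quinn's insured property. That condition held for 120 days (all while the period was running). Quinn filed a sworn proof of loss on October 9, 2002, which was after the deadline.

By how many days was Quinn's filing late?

2 years after June 3, 2000 is June 3, 2002.
Tolling adds 120 days: June 3, 2002 + 120 days = October 1, 2002.
October 1, 2002 is a Tuesday and not a day on which the insurer's offices are closed, so no extension applies.
The deadline is October 1, 2002; from October 1, 2002 to October 9, 2002 is 8 days.

8 days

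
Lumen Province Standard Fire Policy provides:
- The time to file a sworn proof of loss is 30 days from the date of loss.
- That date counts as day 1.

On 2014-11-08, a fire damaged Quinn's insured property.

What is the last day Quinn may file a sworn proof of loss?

Counting 2014-11-08 as day 1, day 30 is December 7, 2014.

December 7, 2014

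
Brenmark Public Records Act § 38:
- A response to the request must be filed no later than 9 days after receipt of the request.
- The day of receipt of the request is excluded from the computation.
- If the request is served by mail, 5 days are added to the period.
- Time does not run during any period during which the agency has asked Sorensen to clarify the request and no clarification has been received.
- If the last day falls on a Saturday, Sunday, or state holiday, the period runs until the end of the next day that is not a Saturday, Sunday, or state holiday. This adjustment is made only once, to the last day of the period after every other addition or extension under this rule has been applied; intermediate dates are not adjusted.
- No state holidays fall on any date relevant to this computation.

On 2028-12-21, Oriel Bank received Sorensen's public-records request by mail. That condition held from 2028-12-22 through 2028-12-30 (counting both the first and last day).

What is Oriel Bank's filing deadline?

January 15, 2029

9 days after 2028-12-21 is December 30, 2028.
Service was by mail, adding 5 days: December 30, 2028 + 5 days = January 4, 2029.
From December 22, 2028 through December 30, 2028 inclusive is 9 days; tolling adds 9 days: January 4, 2029 + 9 days = January 13, 2029.
January 13, 2029 is Saturday; January 14, 2029 is Sunday. The next qualifying day is January 15, 2029.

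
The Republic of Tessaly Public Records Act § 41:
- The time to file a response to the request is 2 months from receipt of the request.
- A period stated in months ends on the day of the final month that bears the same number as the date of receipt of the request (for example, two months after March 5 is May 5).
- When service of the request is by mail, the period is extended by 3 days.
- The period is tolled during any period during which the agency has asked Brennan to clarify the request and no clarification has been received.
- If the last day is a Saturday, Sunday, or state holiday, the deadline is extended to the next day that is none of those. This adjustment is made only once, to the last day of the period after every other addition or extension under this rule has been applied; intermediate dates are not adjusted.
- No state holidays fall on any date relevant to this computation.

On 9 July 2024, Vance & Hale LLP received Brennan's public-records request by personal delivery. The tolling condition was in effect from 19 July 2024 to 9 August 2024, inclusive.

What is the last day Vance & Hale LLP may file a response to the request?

October 1, 2024

2 months after 9 July 2024 is September 9, 2024.
Service was not by mail, so no mail extension applies.
From July 19, 2024 through August 9, 2024 inclusive is 22 days; tolling adds 22 days: September 9, 2024 + 22 days = October 1, 2024.
October 1, 2024 is a Tuesday and not a state holiday, so no extension applies.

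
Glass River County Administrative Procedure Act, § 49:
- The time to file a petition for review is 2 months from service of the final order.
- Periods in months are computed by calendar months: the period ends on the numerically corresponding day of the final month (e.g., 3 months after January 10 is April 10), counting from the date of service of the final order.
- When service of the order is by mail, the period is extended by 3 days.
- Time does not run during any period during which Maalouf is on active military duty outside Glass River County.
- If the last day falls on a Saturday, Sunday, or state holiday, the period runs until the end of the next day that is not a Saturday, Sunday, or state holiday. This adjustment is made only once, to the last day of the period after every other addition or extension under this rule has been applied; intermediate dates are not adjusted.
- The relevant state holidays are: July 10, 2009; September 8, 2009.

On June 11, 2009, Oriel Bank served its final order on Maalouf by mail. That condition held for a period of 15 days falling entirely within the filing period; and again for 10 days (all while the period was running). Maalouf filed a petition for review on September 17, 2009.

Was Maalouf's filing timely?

2 months after June 11, 2009 is August 11, 2009.
Service was by mail, adding 3 days: August 11, 2009 + 3 days = August 14, 2009.
Tolling adds 15 days: August 14, 2009 + 15 days = August 29, 2009.
Tolling adds 10 days: August 29, 2009 + 10 days = September 8, 2009.
September 8, 2009 is a listed holiday. The next qualifying day is September 9, 2009.
The deadline is September 9, 2009; the filing on September 17, 2009 is after that date.

No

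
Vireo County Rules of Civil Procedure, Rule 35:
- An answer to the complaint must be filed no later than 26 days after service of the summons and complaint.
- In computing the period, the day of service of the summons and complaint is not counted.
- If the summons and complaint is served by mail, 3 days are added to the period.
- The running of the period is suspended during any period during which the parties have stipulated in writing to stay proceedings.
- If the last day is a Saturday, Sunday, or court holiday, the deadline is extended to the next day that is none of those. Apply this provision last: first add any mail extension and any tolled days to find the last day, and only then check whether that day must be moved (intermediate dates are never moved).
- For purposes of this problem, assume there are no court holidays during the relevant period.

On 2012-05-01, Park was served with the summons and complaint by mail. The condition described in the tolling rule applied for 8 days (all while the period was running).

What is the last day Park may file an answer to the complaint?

June 7, 2012

26 days after 2012-05-01 is May 27, 2012.
Service was by mail, adding 3 days: May 27, 2012 + 3 days = May 30, 2012.
Tolling adds 8 days: May 30, 2012 + 8 days = June 7, 2012.
June 7, 2012 is a Thursday and not a court holiday, so no extension applies.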